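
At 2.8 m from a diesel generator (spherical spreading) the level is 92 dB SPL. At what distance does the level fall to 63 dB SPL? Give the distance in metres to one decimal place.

78.9 m

Point-source spreading drops the level by 20·log₁₀(r₂/r₁); inverting, r₂/r₁ = 10^(ΔL/20).
r₂ = 2.8·10^((92−63)/20) = 2.8·10^(29.0/20) = 78.91 m.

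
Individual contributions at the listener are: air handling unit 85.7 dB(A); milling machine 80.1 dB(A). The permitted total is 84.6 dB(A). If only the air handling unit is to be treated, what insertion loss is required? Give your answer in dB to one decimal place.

3.0 dB

Fixed contribution from the other source: Σ 10^(L/10) = 10^(80.1/10) = 1.023e+08 (80.10 dB(A)).
To meet 84.6 dB(A) overall, the treated air handling unit may contribute at most 10^(84.6/10) − 1.023e+08 = 1.861e+08, i.e. 82.70 dB(A).
Required insertion loss = 85.7 − 82.70 = 3.00 dB.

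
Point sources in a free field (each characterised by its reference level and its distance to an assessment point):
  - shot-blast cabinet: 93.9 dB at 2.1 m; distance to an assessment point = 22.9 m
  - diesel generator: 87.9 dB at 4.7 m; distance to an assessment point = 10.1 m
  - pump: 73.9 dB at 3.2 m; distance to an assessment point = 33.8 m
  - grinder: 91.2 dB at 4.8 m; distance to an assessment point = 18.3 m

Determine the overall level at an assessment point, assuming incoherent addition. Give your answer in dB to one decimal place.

Apply inverse-square spreading to bring every level to the receiver, then sum 10^(L/10).
shot-blast cabinet: 93.9 − 20·log₁₀(22.9/2.1) = 93.9 − 20.75 = 73.15 dB.
diesel generator: 87.9 − 20·log₁₀(10.1/4.7) = 87.9 − 6.64 = 81.26 dB.
pump: 73.9 − 20·log₁₀(33.8/3.2) = 73.9 − 20.48 = 53.42 dB.
grinder: 91.2 − 20·log₁₀(18.3/4.8) = 91.2 − 11.62 = 79.58 dB.
Σ 10^(L/10) = 2.451e+08 → L_total = 10·log₁₀(2.451e+08) = 83.89 dB.

83.9 dB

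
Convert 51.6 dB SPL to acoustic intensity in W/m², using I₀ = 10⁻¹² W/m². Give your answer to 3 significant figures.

I/I₀ = 10^(51.6/10) = 1.445e+05, so I = 1.445e+05 × 10⁻¹² W/m².

1.45e-07 W/m²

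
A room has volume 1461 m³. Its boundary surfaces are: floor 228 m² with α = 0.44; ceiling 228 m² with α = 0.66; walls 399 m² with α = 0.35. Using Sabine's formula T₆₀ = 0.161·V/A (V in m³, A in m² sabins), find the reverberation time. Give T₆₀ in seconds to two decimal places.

0.60 s

A = Σ Sᵢαᵢ = 228·0.44 + 228·0.66 + 399·0.35 = 390.45 m².
T₆₀ = 0.161 × 1461 / 390.45 = 0.602 s.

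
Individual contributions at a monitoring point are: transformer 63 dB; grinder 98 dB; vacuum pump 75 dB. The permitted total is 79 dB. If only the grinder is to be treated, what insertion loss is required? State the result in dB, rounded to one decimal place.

21.4 dB

Everything except the grinder sums to 10^(63/10) + 10^(75/10) = 3.362e+07 in linear terms, 75.27 dB.
To meet 79 dB overall, the treated grinder may contribute at most 10^(79/10) − 3.362e+07 = 4.581e+07, i.e. 76.61 dB.
So the grinder must be reduced from 98 to 76.61 dB: IL = 21.39 dB.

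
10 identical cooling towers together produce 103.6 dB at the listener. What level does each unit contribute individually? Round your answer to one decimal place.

10 equal contributions raise the level by 10·log₁₀ 10 = 10.000 dB, so each unit alone gives 103.6 − 10.000.

93.6 dB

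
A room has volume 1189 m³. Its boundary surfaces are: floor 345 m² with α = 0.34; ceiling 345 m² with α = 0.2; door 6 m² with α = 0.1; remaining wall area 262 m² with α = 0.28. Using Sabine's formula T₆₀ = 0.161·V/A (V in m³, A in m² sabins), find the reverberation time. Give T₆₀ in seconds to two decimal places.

Summing Sᵢαᵢ: 345·0.34 + 345·0.2 + 6·0.1 + 262·0.28 = 260.26 m².
T₆₀ = 0.161 × 1189 / 260.26 = 0.736 s.

0.74 s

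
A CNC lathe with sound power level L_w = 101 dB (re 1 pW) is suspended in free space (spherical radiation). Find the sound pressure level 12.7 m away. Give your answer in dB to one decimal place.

The power spreads over a sphere of area 4π·r², so L_p = L_w − 10·log₁₀(4π·r²).
4π·r² = 2027 m², 10·log₁₀ of that is 33.068 dB.
L_p = 101 − 33.068 = 67.93 dB.

67.9 dB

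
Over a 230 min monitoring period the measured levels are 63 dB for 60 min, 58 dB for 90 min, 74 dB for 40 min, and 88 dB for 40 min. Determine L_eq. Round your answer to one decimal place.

80.6 dB

Weight each interval's intensity by its duration and average over T = 230 min:
Σ tᵢ·10^(Lᵢ/10) = 60·10^(63/10) + 90·10^(58/10) + 40·10^(74/10) + 40·10^(88/10) = 2.642e+10.
L_eq = 10·log₁₀(2.642e+10/230) = 80.60 dB.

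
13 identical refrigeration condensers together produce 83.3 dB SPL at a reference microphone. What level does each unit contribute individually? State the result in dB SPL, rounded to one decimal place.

13 equal contributions raise the level by 10·log₁₀ 13 = 11.139 dB, so each unit alone gives 83.3 − 11.139.

72.2 dB SPL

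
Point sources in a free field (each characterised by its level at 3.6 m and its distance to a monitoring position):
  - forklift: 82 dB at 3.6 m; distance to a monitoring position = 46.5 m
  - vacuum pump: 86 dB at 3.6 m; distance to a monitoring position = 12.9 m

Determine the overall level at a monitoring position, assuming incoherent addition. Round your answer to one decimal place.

75.0 dB

First find each source's level at the receiver (point-source: −20·log₁₀(r/r_ref)), then combine on an intensity basis.
forklift: 82 − 20·log₁₀(46.5/3.6) = 82 − 22.22 = 59.78 dB.
vacuum pump: 86 − 20·log₁₀(12.9/3.6) = 86 − 11.09 = 74.91 dB.
Σ 10^(L/10) = 3.195e+07 → L_total = 10·log₁₀(3.195e+07) = 75.05 dB.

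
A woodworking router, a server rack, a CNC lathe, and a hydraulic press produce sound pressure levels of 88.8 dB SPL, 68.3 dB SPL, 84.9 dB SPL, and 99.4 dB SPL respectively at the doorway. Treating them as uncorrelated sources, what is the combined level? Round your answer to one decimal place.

99.9 dB SPL

Incoherent sources combine by intensity addition: L_total = 10·log₁₀(Σ 10^(L_i/10)).
Σ 10^(L/10) = 10^(88.8/10) + 10^(68.3/10) + 10^(84.9/10) + 10^(99.4/10) = 9.784e+09.
L_total = 10·log₁₀(9.784e+09) = 99.91 dB SPL.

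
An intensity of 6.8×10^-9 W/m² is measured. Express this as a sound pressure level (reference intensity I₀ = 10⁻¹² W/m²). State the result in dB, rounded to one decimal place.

38.3 dB

Dividing by I₀ shifts the exponent by 12: I/I₀ = 6.8×10^3.
L = 10·(0.8325 + 3) = 38.33 dB.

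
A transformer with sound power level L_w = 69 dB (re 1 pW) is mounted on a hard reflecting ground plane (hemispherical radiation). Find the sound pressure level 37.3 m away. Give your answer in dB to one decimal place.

L_p = L_w − 10·log₁₀(2π·r²) with r = 37.3 m.
2π·r² = 8742 m², 10·log₁₀ of that is 39.416 dB.
L_p = 69 − 39.416 = 29.58 dB.

29.6 dB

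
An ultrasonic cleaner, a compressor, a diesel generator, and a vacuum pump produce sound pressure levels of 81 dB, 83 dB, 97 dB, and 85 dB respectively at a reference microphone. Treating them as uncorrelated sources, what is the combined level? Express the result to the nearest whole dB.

98 dB

For uncorrelated sources the intensities add, so convert each level to linear form, sum, and take 10·log₁₀ of the total.
Σ 10^(L/10) = 10^(81/10) + 10^(83/10) + 10^(97/10) + 10^(85/10) = 5.654e+09.
L_total = 10·log₁₀(5.654e+09) = 97.52 dB.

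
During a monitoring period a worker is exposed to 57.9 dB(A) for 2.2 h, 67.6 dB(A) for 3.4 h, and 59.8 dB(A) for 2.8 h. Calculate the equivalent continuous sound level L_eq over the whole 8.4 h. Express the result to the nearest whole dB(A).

The energy average is taken in the linear domain: L_eq = 10·log₁₀[(Σ tᵢ·10^(Lᵢ/10))/T], T = 8.4 h.
Σ tᵢ·10^(Lᵢ/10) = 2.2·10^(57.9/10) + 3.4·10^(67.6/10) + 2.8·10^(59.8/10) = 2.360e+07.
L_eq = 10·log₁₀(2.360e+07/8.4) = 64.49 dB(A).

64 dB(A)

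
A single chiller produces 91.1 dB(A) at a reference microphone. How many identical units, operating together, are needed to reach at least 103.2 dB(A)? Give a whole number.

The shortfall is 103.2 − 91.1 = 12.1 dB, and N units add 10·log₁₀ N, so need 10·log₁₀ N ≥ 12.1.
N ≥ 10^(12.1/10) = 16.218, so N = 17.

17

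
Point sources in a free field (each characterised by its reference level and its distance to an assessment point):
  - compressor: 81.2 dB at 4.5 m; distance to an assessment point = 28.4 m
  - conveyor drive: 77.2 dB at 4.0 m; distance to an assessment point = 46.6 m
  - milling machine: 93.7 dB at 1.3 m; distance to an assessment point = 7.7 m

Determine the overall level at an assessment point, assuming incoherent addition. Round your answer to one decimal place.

First find each source's level at the receiver (point-source: −20·log₁₀(r/r_ref)), then combine on an intensity basis.
compressor: 81.2 − 20·log₁₀(28.4/4.5) = 81.2 − 16.00 = 65.20 dB.
conveyor drive: 77.2 − 20·log₁₀(46.6/4.0) = 77.2 − 21.33 = 55.87 dB.
milling machine: 93.7 − 20·log₁₀(7.7/1.3) = 93.7 − 15.45 = 78.25 dB.
Σ 10^(L/10) = 7.052e+07 → L_total = 10·log₁₀(7.052e+07) = 78.48 dB.

78.5 dB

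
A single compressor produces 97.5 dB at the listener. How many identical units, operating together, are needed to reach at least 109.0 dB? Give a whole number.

15

The shortfall is 109.0 − 97.5 = 11.5 dB, and N units add 10·log₁₀ N, so need 10·log₁₀ N ≥ 11.5.
N ≥ 10^(11.5/10) = 14.125, so N = 15.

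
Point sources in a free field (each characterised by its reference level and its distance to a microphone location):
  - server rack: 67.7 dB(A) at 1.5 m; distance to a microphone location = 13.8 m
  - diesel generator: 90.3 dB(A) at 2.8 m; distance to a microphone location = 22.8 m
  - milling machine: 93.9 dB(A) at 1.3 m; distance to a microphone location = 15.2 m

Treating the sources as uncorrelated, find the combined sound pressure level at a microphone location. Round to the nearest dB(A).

75 dB(A)

Propagate each source to the receiver with L = L_ref − 20·log₁₀(r/r_ref), then add intensities.
server rack: 67.7 − 20·log₁₀(13.8/1.5) = 67.7 − 19.28 = 48.42 dB(A).
diesel generator: 90.3 − 20·log₁₀(22.8/2.8) = 90.3 − 18.22 = 72.08 dB(A).
milling machine: 93.9 − 20·log₁₀(15.2/1.3) = 93.9 − 21.36 = 72.54 dB(A).
Σ 10^(L/10) = 3.419e+07 → L_total = 10·log₁₀(3.419e+07) = 75.34 dB(A).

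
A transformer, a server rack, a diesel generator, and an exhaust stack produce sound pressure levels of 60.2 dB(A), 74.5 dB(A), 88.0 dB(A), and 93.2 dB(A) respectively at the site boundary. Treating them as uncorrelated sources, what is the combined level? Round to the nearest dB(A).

94 dB(A)

Incoherent sources combine by intensity addition: L_total = 10·log₁₀(Σ 10^(L_i/10)).
Σ 10^(L/10) = 10^(60.2/10) + 10^(74.5/10) + 10^(88.0/10) + 10^(93.2/10) = 2.749e+09.
L_total = 10·log₁₀(2.749e+09) = 94.39 dB(A).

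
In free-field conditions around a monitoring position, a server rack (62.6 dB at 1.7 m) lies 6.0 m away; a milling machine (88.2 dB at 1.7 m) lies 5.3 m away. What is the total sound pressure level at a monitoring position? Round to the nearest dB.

First find each source's level at the receiver (point-source: −20·log₁₀(r/r_ref)), then combine on an intensity basis.
server rack: 62.6 − 20·log₁₀(6.0/1.7) = 62.6 − 10.95 = 51.65 dB.
milling machine: 88.2 − 20·log₁₀(5.3/1.7) = 88.2 − 9.88 = 78.32 dB.
Σ 10^(L/10) = 6.812e+07 → L_total = 10·log₁₀(6.812e+07) = 78.33 dB.

78 dB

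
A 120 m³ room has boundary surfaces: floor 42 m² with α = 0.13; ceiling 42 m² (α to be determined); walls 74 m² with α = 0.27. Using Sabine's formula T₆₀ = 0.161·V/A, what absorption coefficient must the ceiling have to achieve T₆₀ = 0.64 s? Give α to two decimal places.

0.11

A = 0.161·V/T₆₀ = 0.161·120/0.64 = 30.19 m² sabins.
Absorption from the other surfaces = 42·0.13 + 74·0.27 = 25.44 m², so the ceiling must supply 4.75 m² over 42 m².
α = 4.75/42 = 0.113.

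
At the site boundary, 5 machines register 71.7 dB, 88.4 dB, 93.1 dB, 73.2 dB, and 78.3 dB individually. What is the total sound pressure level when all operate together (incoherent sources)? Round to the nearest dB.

Incoherent sources combine by intensity addition: L_total = 10·log₁₀(Σ 10^(L_i/10)).
Σ 10^(L/10) = 10^(71.7/10) + 10^(88.4/10) + 10^(93.1/10) + 10^(73.2/10) + 10^(78.3/10) = 2.837e+09.
L_total = 10·log₁₀(2.837e+09) = 94.53 dB.

95 dB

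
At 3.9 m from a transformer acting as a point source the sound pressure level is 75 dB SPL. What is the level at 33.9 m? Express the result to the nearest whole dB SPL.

56 dB SPL

For a point source, L₂ = L₁ − 20·log₁₀(r₂/r₁).
L₂ = 75 − 20·log₁₀(33.9/3.9) = 75 − 18.783 = 56.22 dB SPL.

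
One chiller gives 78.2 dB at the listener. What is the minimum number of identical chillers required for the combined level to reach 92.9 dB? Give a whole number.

30

Need L₁ + 10·log₁₀ N ≥ 92.9, i.e. log₁₀ N ≥ 1.47.
N ≥ 10^(14.7/10) = 29.512, so N = 30.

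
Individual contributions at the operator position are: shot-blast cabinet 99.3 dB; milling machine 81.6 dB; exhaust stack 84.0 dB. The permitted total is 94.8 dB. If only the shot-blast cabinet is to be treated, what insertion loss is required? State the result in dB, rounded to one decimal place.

5.1 dB

The untreated sources together contribute 10^(81.6/10) + 10^(84.0/10) = 3.957e+08, i.e. 85.97 dB.
To meet 94.8 dB overall, the treated shot-blast cabinet may contribute at most 10^(94.8/10) − 3.957e+08 = 2.624e+09, i.e. 94.19 dB.
So the shot-blast cabinet must be reduced from 99.3 to 94.19 dB: IL = 5.11 dB.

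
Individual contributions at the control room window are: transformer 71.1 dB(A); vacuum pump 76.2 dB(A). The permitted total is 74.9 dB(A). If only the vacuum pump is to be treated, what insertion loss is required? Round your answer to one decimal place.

Everything except the vacuum pump sums to 10^(71.1/10) = 1.288e+07 in linear terms, 71.10 dB(A).
To meet 74.9 dB(A) overall, the treated vacuum pump may contribute at most 10^(74.9/10) − 1.288e+07 = 1.802e+07, i.e. 72.56 dB(A).
Required insertion loss = 76.2 − 72.56 = 3.64 dB.

3.6 dB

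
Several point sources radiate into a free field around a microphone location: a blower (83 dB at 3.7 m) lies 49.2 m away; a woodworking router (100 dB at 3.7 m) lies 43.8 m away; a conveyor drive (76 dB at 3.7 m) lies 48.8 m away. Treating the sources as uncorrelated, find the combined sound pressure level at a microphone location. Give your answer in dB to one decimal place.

Propagate each source to the receiver with L = L_ref − 20·log₁₀(r/r_ref), then add intensities.
blower: 83 − 20·log₁₀(49.2/3.7) = 83 − 22.48 = 60.52 dB.
woodworking router: 100 − 20·log₁₀(43.8/3.7) = 100 − 21.47 = 78.53 dB.
conveyor drive: 76 − 20·log₁₀(48.8/3.7) = 76 − 22.40 = 53.60 dB.
Σ 10^(L/10) = 7.272e+07 → L_total = 10·log₁₀(7.272e+07) = 78.62 dB.

78.6 dB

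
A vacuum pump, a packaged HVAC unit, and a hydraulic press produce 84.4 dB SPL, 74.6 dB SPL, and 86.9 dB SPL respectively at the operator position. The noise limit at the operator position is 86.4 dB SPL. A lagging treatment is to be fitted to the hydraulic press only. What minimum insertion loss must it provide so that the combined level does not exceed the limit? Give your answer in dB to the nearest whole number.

6 dB

Fixed contribution from the other sources: Σ 10^(L/10) = 10^(84.4/10) + 10^(74.6/10) = 3.043e+08 (84.83 dB SPL).
To meet 86.4 dB SPL overall, the treated hydraulic press may contribute at most 10^(86.4/10) − 3.043e+08 = 1.323e+08, i.e. 81.21 dB SPL.
Required insertion loss = 86.9 − 81.21 = 5.69 dB.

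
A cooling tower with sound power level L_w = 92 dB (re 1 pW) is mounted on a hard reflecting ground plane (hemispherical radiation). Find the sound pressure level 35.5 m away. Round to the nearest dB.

Free-field hemispherical radiation: L_p = L_w − 10·log₁₀(2π·r²), r = 35.5 m.
2π·r² = 7918 m², 10·log₁₀ of that is 38.986 dB.
L_p = 92 − 38.986 = 53.01 dB.

53 dB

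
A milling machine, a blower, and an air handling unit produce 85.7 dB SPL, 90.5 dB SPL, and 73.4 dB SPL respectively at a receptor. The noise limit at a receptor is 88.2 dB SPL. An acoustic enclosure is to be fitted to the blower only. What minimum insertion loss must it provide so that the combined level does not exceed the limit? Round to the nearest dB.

6 dB

Fixed contribution from the other sources: Σ 10^(L/10) = 10^(85.7/10) + 10^(73.4/10) = 3.934e+08 (85.95 dB SPL).
To meet 88.2 dB SPL overall, the treated blower may contribute at most 10^(88.2/10) − 3.934e+08 = 2.673e+08, i.e. 84.27 dB SPL.
Required insertion loss = 90.5 − 84.27 = 6.23 dB.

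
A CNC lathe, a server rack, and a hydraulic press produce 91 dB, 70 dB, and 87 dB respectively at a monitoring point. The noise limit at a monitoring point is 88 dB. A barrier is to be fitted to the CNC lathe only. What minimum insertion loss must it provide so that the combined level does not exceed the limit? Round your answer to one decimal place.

Fixed contribution from the other sources: Σ 10^(L/10) = 10^(70/10) + 10^(87/10) = 5.112e+08 (87.09 dB).
To meet 88 dB overall, the treated CNC lathe may contribute at most 10^(88/10) − 5.112e+08 = 1.198e+08, i.e. 80.78 dB.
So the CNC lathe must be reduced from 91 to 80.78 dB: IL = 10.22 dB.

10.2 dB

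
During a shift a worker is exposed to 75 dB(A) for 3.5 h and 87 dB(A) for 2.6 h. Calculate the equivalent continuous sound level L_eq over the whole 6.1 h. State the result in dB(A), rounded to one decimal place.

83.7 dB(A)

L_eq = 10·log₁₀[(1/T)·Σ tᵢ·10^(Lᵢ/10)] with T = 6.1 h.
Σ tᵢ·10^(Lᵢ/10) = 3.5·10^(75/10) + 2.6·10^(87/10) = 1.414e+09.
L_eq = 10·log₁₀(1.414e+09/6.1) = 83.65 dB(A).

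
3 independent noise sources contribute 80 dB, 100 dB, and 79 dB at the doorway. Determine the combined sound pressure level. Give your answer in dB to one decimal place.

For uncorrelated sources the intensities add, so convert each level to linear form, sum, and take 10·log₁₀ of the total.
Σ 10^(L/10) = 10^(80/10) + 10^(100/10) + 10^(79/10) = 1.018e+10.
L_total = 10·log₁₀(1.018e+10) = 100.08 dB.

100.1 dB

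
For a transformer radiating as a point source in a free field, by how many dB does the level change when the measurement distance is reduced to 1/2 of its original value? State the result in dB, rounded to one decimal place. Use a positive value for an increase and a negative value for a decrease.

With spherical spreading the level changes by −20·log₁₀(r₂/r₁).
ΔL = −20·log₁₀(0.5) = +6.02 dB.

+6.0 dB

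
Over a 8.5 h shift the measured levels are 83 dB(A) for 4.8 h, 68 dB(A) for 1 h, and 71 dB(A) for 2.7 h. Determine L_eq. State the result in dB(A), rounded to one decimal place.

80.7 dB(A)

The energy average is taken in the linear domain: L_eq = 10·log₁₀[(Σ tᵢ·10^(Lᵢ/10))/T], T = 8.5 h.
Σ tᵢ·10^(Lᵢ/10) = 4.8·10^(83/10) + 1·10^(68/10) + 2.7·10^(71/10) = 9.980e+08.
L_eq = 10·log₁₀(9.980e+08/8.5) = 80.70 dB(A).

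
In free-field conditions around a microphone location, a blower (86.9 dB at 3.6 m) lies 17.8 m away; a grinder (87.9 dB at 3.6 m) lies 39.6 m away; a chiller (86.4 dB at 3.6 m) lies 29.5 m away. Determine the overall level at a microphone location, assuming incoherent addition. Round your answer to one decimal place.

Propagate each source to the receiver with L = L_ref − 20·log₁₀(r/r_ref), then add intensities.
blower: 86.9 − 20·log₁₀(17.8/3.6) = 86.9 − 13.88 = 73.02 dB.
grinder: 87.9 − 20·log₁₀(39.6/3.6) = 87.9 − 20.83 = 67.07 dB.
chiller: 86.4 − 20·log₁₀(29.5/3.6) = 86.4 − 18.27 = 68.13 dB.
Σ 10^(L/10) = 3.163e+07 → L_total = 10·log₁₀(3.163e+07) = 75.00 dB.

75.0 dB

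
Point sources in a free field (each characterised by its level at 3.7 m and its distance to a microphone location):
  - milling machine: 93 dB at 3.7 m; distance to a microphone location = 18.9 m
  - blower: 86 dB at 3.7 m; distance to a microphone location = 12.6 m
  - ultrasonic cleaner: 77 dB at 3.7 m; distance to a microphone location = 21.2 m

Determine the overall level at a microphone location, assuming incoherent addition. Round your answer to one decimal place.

Propagate each source to the receiver with L = L_ref − 20·log₁₀(r/r_ref), then add intensities.
milling machine: 93 − 20·log₁₀(18.9/3.7) = 93 − 14.17 = 78.83 dB.
blower: 86 − 20·log₁₀(12.6/3.7) = 86 − 10.64 = 75.36 dB.
ultrasonic cleaner: 77 − 20·log₁₀(21.2/3.7) = 77 − 15.16 = 61.84 dB.
Σ 10^(L/10) = 1.123e+08 → L_total = 10·log₁₀(1.123e+08) = 80.50 dB.

80.5 dB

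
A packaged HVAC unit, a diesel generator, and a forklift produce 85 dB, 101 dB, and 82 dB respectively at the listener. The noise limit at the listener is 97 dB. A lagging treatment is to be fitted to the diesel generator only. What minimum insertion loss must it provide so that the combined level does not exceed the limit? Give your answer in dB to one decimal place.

4.4 dB

Everything except the diesel generator sums to 10^(85/10) + 10^(82/10) = 4.747e+08 in linear terms, 86.76 dB.
To meet 97 dB overall, the treated diesel generator may contribute at most 10^(97/10) − 4.747e+08 = 4.537e+09, i.e. 96.57 dB.
Required insertion loss = 101 − 96.57 = 4.43 dB.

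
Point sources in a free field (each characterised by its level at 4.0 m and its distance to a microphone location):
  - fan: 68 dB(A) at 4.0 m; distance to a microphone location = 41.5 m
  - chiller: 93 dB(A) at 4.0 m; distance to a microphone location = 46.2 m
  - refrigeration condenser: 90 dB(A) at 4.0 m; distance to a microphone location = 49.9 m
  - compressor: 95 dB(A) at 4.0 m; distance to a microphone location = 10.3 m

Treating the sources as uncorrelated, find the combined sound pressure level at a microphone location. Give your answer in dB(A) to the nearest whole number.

87 dB(A)

Propagate each source to the receiver with L = L_ref − 20·log₁₀(r/r_ref), then add intensities.
fan: 68 − 20·log₁₀(41.5/4.0) = 68 − 20.32 = 47.68 dB(A).
chiller: 93 − 20·log₁₀(46.2/4.0) = 93 − 21.25 = 71.75 dB(A).
refrigeration condenser: 90 − 20·log₁₀(49.9/4.0) = 90 − 21.92 = 68.08 dB(A).
compressor: 95 − 20·log₁₀(10.3/4.0) = 95 − 8.22 = 86.78 dB(A).
Σ 10^(L/10) = 4.984e+08 → L_total = 10·log₁₀(4.984e+08) = 86.98 dB(A).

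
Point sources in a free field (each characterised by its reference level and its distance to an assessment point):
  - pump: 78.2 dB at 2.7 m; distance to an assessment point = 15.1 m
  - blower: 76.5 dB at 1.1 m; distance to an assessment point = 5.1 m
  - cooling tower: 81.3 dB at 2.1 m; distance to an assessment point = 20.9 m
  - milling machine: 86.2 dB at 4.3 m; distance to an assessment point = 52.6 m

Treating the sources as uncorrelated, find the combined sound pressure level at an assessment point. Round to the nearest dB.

69 dB

First find each source's level at the receiver (point-source: −20·log₁₀(r/r_ref)), then combine on an intensity basis.
pump: 78.2 − 20·log₁₀(15.1/2.7) = 78.2 − 14.95 = 63.25 dB.
blower: 76.5 − 20·log₁₀(5.1/1.1) = 76.5 − 13.32 = 63.18 dB.
cooling tower: 81.3 − 20·log₁₀(20.9/2.1) = 81.3 − 19.96 = 61.34 dB.
milling machine: 86.2 − 20·log₁₀(52.6/4.3) = 86.2 − 21.75 = 64.45 dB.
Σ 10^(L/10) = 8.338e+06 → L_total = 10·log₁₀(8.338e+06) = 69.21 dB.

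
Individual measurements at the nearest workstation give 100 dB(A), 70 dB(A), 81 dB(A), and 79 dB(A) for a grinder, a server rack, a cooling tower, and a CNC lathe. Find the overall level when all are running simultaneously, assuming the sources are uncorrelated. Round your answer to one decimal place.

Incoherent sources combine by intensity addition: L_total = 10·log₁₀(Σ 10^(L_i/10)).
Σ 10^(L/10) = 10^(100/10) + 10^(70/10) + 10^(81/10) + 10^(79/10) = 1.022e+10.
L_total = 10·log₁₀(1.022e+10) = 100.09 dB(A).

100.1 dB(A)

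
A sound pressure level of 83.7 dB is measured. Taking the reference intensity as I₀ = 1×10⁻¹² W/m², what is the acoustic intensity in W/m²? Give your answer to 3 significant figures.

I = I₀·10^(L/10) = 10⁻¹² × 10^(83.7/10) = 10^(-3.630).

0.000234 W/m²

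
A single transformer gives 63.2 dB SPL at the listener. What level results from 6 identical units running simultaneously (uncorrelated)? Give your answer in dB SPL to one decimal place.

With 6 equal, uncorrelated contributions the intensity is 6× that of one unit, giving a rise of 10·log₁₀ 6.
L_total = 63.2 + 10·log₁₀(6) = 63.2 + 7.782 = 70.98 dB SPL.

71.0 dB SPL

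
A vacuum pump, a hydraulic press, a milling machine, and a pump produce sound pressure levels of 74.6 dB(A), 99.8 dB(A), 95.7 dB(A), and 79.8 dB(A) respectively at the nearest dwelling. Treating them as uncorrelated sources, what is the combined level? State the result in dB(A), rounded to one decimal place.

101.3 dB(A)

Incoherent sources combine by intensity addition: L_total = 10·log₁₀(Σ 10^(L_i/10)).
Σ 10^(L/10) = 10^(74.6/10) + 10^(99.8/10) + 10^(95.7/10) + 10^(79.8/10) = 1.339e+10.
L_total = 10·log₁₀(1.339e+10) = 101.27 dB(A).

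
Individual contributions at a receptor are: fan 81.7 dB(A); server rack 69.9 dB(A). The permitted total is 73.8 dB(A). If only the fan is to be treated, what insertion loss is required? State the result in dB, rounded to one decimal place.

10.2 dB

The untreated sources together contribute 10^(69.9/10) = 9.772e+06, i.e. 69.90 dB(A).
To meet 73.8 dB(A) overall, the treated fan may contribute at most 10^(73.8/10) − 9.772e+06 = 1.422e+07, i.e. 71.53 dB(A).
Required insertion loss = 81.7 − 71.53 = 10.17 dB.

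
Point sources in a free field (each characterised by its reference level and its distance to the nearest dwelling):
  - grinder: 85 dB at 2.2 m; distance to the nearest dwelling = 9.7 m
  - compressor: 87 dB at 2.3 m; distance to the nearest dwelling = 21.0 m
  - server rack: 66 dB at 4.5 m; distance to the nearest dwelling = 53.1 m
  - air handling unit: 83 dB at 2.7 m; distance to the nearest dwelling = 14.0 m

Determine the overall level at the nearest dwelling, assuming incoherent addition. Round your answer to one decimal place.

74.7 dB

Apply inverse-square spreading to bring every level to the receiver, then sum 10^(L/10).
grinder: 85 − 20·log₁₀(9.7/2.2) = 85 − 12.89 = 72.11 dB.
compressor: 87 − 20·log₁₀(21.0/2.3) = 87 − 19.21 = 67.79 dB.
server rack: 66 − 20·log₁₀(53.1/4.5) = 66 − 21.44 = 44.56 dB.
air handling unit: 83 − 20·log₁₀(14.0/2.7) = 83 − 14.30 = 68.70 dB.
Σ 10^(L/10) = 2.973e+07 → L_total = 10·log₁₀(2.973e+07) = 74.73 dB.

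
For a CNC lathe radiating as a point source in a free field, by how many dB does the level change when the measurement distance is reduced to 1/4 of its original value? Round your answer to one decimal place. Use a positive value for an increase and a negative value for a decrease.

With spherical spreading the level changes by −20·log₁₀(r₂/r₁).
ΔL = −20·log₁₀(0.25) = +12.04 dB.

+12.0 dB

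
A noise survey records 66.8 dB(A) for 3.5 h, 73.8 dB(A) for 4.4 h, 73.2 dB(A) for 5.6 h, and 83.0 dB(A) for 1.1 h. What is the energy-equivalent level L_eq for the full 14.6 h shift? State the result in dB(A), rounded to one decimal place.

L_eq = 10·log₁₀[(1/T)·Σ tᵢ·10^(Lᵢ/10)] with T = 14.6 h.
Σ tᵢ·10^(Lᵢ/10) = 3.5·10^(66.8/10) + 4.4·10^(73.8/10) + 5.6·10^(73.2/10) + 1.1·10^(83.0/10) = 4.588e+08.
L_eq = 10·log₁₀(4.588e+08/14.6) = 74.97 dB(A).

75.0 dB(A)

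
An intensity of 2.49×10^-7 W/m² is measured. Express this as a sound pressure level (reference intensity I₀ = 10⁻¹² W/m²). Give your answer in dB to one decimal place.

54.0 dB

L = 10·log₁₀(I/I₀) = 10·log₁₀(2.49×10^-7/10⁻¹²) = 10·log₁₀(2.49×10^5).
L = 10·(0.3962 + 5) = 53.96 dB.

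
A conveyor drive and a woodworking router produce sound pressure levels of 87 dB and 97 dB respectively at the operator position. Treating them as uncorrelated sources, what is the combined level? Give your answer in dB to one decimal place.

97.4 dB

For uncorrelated sources the intensities add, so convert each level to linear form, sum, and take 10·log₁₀ of the total.
Σ 10^(L/10) = 10^(87/10) + 10^(97/10) = 5.513e+09.
L_total = 10·log₁₀(5.513e+09) = 97.41 dB.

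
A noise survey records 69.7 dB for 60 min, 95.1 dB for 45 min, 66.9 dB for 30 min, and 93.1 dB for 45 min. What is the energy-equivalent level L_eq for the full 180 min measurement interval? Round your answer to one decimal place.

91.2 dB

L_eq = 10·log₁₀[(1/T)·Σ tᵢ·10^(Lᵢ/10)] with T = 180 min.
Σ tᵢ·10^(Lᵢ/10) = 60·10^(69.7/10) + 45·10^(95.1/10) + 30·10^(66.9/10) + 45·10^(93.1/10) = 2.382e+11.
L_eq = 10·log₁₀(2.382e+11/180) = 91.22 dB.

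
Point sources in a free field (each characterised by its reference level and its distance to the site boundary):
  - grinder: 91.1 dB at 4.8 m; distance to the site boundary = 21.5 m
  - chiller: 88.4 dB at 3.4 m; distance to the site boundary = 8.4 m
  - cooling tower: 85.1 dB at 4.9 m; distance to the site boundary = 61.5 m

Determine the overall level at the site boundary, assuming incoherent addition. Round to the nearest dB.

83 dB

Propagate each source to the receiver with L = L_ref − 20·log₁₀(r/r_ref), then add intensities.
grinder: 91.1 − 20·log₁₀(21.5/4.8) = 91.1 − 13.02 = 78.08 dB.
chiller: 88.4 − 20·log₁₀(8.4/3.4) = 88.4 − 7.86 = 80.54 dB.
cooling tower: 85.1 − 20·log₁₀(61.5/4.9) = 85.1 − 21.97 = 63.13 dB.
Σ 10^(L/10) = 1.796e+08 → L_total = 10·log₁₀(1.796e+08) = 82.54 dB.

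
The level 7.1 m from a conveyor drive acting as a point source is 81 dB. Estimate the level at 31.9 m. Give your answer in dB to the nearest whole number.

Point-source attenuation: ΔL = 20·log₁₀(r₂/r₁) = 20·log₁₀(31.9/7.1) = 13.051 dB.
L₂ = 81 − 20·log₁₀(31.9/7.1) = 81 − 13.051 = 67.95 dB.

68 dB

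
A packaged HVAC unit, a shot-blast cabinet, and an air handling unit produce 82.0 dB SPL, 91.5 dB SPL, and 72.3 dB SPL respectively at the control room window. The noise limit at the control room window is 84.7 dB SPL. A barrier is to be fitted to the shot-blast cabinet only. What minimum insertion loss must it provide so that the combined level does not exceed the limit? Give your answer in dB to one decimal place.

The untreated sources together contribute 10^(82.0/10) + 10^(72.3/10) = 1.755e+08, i.e. 82.44 dB SPL.
To meet 84.7 dB SPL overall, the treated shot-blast cabinet may contribute at most 10^(84.7/10) − 1.755e+08 = 1.196e+08, i.e. 80.78 dB SPL.
Required insertion loss = 91.5 − 80.78 = 10.72 dB.

10.7 dB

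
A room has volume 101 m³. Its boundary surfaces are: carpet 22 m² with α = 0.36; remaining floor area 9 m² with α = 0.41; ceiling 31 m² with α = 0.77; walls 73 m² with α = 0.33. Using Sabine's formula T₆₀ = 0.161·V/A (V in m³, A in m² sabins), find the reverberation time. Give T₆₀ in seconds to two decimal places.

Total absorption A = 22·0.36 + 9·0.41 + 31·0.77 + 73·0.33 = 59.57 m² sabins.
T₆₀ = 0.161·V/A = 0.161·101/59.57 = 0.273 s.

0.27 s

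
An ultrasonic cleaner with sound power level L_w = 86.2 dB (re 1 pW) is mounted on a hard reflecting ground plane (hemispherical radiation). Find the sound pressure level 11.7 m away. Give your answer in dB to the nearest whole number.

L_p = L_w − 10·log₁₀(2π·r²) with r = 11.7 m.
2π·r² = 860.1 m², 10·log₁₀ of that is 29.346 dB.
L_p = 86.2 − 29.346 = 56.85 dB.

57 dB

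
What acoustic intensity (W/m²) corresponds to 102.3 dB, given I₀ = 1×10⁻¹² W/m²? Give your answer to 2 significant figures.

0.017 W/m²

I/I₀ = 10^(102.3/10) = 1.698e+10, so I = 1.698e+10 × 10⁻¹² W/m².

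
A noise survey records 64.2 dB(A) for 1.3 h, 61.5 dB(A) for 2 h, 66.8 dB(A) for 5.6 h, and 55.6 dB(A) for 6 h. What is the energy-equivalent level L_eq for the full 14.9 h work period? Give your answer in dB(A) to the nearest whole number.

64 dB(A)

L_eq = 10·log₁₀[(1/T)·Σ tᵢ·10^(Lᵢ/10)] with T = 14.9 h.
Σ tᵢ·10^(Lᵢ/10) = 1.3·10^(64.2/10) + 2·10^(61.5/10) + 5.6·10^(66.8/10) + 6·10^(55.6/10) = 3.523e+07.
L_eq = 10·log₁₀(3.523e+07/14.9) = 63.74 dB(A).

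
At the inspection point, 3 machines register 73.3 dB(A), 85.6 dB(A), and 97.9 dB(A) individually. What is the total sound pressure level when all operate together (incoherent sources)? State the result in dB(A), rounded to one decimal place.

For uncorrelated sources the intensities add, so convert each level to linear form, sum, and take 10·log₁₀ of the total.
Σ 10^(L/10) = 10^(73.3/10) + 10^(85.6/10) + 10^(97.9/10) = 6.550e+09.
L_total = 10·log₁₀(6.550e+09) = 98.16 dB(A).

98.2 dB(A)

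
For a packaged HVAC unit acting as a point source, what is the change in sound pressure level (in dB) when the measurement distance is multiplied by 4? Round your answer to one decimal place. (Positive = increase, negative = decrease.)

With spherical spreading the level changes by −20·log₁₀(r₂/r₁).
ΔL = −20·log₁₀(4) = -12.04 dB.

-12.0 dB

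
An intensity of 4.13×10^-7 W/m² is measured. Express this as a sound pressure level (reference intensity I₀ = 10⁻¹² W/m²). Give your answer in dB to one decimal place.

56.2 dB

I/I₀ = 4.13×10^-7/10⁻¹² = 4.13×10^5, and L = 10·log₁₀(I/I₀).
L = 10·(0.6160 + 5) = 56.16 dB.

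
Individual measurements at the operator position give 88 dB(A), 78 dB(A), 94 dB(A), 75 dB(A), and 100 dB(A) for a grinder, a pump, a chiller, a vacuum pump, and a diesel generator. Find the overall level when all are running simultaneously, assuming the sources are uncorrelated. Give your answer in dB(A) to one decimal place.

101.2 dB(A)

Incoherent sources combine by intensity addition: L_total = 10·log₁₀(Σ 10^(L_i/10)).
Σ 10^(L/10) = 10^(88/10) + 10^(78/10) + 10^(94/10) + 10^(75/10) + 10^(100/10) = 1.324e+10.
L_total = 10·log₁₀(1.324e+10) = 101.22 dB(A).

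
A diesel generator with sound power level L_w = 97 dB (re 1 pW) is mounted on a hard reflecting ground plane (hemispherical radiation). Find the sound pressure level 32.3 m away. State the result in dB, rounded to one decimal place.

58.8 dB

The power spreads over a hemisphere of area 2π·r², so L_p = L_w − 10·log₁₀(2π·r²).
2π·r² = 6555 m², 10·log₁₀ of that is 38.166 dB.
L_p = 97 − 38.166 = 58.83 dB.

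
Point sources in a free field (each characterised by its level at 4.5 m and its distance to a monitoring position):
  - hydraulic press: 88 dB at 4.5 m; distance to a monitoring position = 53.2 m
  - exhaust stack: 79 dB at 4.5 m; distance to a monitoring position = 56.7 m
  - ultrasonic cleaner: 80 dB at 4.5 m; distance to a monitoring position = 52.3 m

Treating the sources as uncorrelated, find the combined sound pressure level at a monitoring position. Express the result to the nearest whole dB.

Apply inverse-square spreading to bring every level to the receiver, then sum 10^(L/10).
hydraulic press: 88 − 20·log₁₀(53.2/4.5) = 88 − 21.45 = 66.55 dB.
exhaust stack: 79 − 20·log₁₀(56.7/4.5) = 79 − 22.01 = 56.99 dB.
ultrasonic cleaner: 80 − 20·log₁₀(52.3/4.5) = 80 − 21.31 = 58.69 dB.
Σ 10^(L/10) = 5.755e+06 → L_total = 10·log₁₀(5.755e+06) = 67.60 dB.

68 dB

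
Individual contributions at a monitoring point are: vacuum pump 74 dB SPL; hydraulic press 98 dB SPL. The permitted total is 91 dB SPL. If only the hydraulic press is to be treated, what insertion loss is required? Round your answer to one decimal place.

7.1 dB

The untreated sources together contribute 10^(74/10) = 2.512e+07, i.e. 74.00 dB SPL.
The limit corresponds to 10^(91/10) = 1.259e+09; subtracting the fixed part leaves 1.234e+09 for the hydraulic press, i.e. 90.91 dB SPL.
Required insertion loss = 98 − 90.91 = 7.09 dB.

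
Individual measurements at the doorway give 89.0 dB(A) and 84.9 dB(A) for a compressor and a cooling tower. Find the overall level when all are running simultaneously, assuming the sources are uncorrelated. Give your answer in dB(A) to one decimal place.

Incoherent sources combine by intensity addition: L_total = 10·log₁₀(Σ 10^(L_i/10)).
Σ 10^(L/10) = 10^(89.0/10) + 10^(84.9/10) = 1.103e+09.
L_total = 10·log₁₀(1.103e+09) = 90.43 dB(A).

90.4 dB(A)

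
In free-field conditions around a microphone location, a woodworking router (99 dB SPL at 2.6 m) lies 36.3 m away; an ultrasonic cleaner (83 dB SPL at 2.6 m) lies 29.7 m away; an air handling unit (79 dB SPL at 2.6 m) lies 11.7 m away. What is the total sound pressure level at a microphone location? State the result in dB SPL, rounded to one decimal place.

76.6 dB SPL

Propagate each source to the receiver with L = L_ref − 20·log₁₀(r/r_ref), then add intensities.
woodworking router: 99 − 20·log₁₀(36.3/2.6) = 99 − 22.90 = 76.10 dB SPL.
ultrasonic cleaner: 83 − 20·log₁₀(29.7/2.6) = 83 − 21.16 = 61.84 dB SPL.
air handling unit: 79 − 20·log₁₀(11.7/2.6) = 79 − 13.06 = 65.94 dB SPL.
Σ 10^(L/10) = 4.620e+07 → L_total = 10·log₁₀(4.620e+07) = 76.65 dB SPL.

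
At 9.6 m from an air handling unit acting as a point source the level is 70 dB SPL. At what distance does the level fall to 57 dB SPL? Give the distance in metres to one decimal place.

Point-source spreading drops the level by 20·log₁₀(r₂/r₁); inverting, r₂/r₁ = 10^(ΔL/20).
r₂ = 9.6·10^((70−57)/20) = 9.6·10^(13.0/20) = 42.88 m.

42.9 m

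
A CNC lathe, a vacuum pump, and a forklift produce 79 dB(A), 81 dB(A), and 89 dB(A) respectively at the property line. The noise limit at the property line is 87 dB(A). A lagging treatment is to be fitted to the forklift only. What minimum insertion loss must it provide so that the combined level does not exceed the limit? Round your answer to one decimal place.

Everything except the forklift sums to 10^(79/10) + 10^(81/10) = 2.053e+08 in linear terms, 83.12 dB(A).
The limit corresponds to 10^(87/10) = 5.012e+08; subtracting the fixed part leaves 2.959e+08 for the forklift, i.e. 84.71 dB(A).
Required insertion loss = 89 − 84.71 = 4.29 dB.

4.3 dB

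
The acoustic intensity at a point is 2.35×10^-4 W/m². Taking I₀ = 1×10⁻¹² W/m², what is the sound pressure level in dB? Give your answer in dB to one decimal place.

83.7 dB

L = 10·log₁₀(I/I₀) = 10·log₁₀(2.35×10^-4/10⁻¹²) = 10·log₁₀(2.35×10^8).
L = 10·(0.3711 + 8) = 83.71 dB.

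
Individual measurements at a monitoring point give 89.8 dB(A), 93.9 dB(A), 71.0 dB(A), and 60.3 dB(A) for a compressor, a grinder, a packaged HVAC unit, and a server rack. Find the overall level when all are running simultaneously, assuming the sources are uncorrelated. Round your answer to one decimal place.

Incoherent sources combine by intensity addition: L_total = 10·log₁₀(Σ 10^(L_i/10)).
Σ 10^(L/10) = 10^(89.8/10) + 10^(93.9/10) + 10^(71.0/10) + 10^(60.3/10) = 3.423e+09.
L_total = 10·log₁₀(3.423e+09) = 95.34 dB(A).

95.3 dB(A)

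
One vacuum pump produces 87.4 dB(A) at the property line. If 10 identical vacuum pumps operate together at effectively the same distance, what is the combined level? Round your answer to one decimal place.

With 10 equal, uncorrelated contributions the intensity is 10× that of one unit, giving a rise of 10·log₁₀ 10.
L_total = 87.4 + 10·log₁₀(10) = 87.4 + 10.000 = 97.40 dB(A).

97.4 dB(A)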